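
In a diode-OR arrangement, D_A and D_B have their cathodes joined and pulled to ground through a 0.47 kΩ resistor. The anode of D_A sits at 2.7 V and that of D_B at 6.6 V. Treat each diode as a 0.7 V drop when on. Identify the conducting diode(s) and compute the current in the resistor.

Assume both conduct. Then node N would need to be at both 2.7−0.7 = 2 V and 6.6−0.7 = 5.9 V, which is impossible.
Assume only D_B conducts: V_N = 6.6 − 0.7 = 5.9 V, so I_R = 5.9/0.47 = 12.6 mA.
Check D_A: its anode-to-cathode voltage is 2.7 − 5.9 = -3.2 V < 0.7 V, so it is off. The assumption is consistent.

Only D_B conducts; I_R ≈ 13 mA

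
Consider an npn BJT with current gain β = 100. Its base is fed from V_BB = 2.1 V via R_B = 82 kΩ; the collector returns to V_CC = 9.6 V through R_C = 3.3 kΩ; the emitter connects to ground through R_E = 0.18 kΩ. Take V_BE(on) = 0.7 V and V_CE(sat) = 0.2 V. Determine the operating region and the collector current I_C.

Assume active. Base-emitter loop: I_B = (V_BB − V_BE)/(R_B + (β+1)R_E) = (2.1 − 0.7)/(82 + 101×0.18) = 0.014 mA.
I_C = β·I_B = 100×0.014 = 1.4 mA.
V_CE = V_CC − I_C·R_C − I_E·R_E = 9.6 − 1.4×3.3 − 1.41×0.18 = 4.73 V > V_CE(sat), so the active-region assumption holds.

active; I_C ≈ 1.4 mA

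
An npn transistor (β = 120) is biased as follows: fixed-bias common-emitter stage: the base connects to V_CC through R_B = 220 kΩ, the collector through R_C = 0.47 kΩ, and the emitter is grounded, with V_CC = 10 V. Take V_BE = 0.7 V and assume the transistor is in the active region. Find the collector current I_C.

Base loop: V_CC = I_B·R_B + V_BE, so I_B = (10 − 0.7)/220 kΩ = 0.0423 mA.
In the active region I_C = β·I_B = 120 × 0.0423 = 5.07 mA.
Collector loop: V_CE = V_CC − I_C·R_C = 10 − 5.07×0.47 = 7.62 V.
Since V_CE = 7.62 V > V_CE(sat) ≈ 0.2 V, the transistor is in the active region as assumed.

I_C ≈ 5.1 mA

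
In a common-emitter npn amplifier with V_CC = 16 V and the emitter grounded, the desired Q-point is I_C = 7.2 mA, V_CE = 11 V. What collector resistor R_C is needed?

R_C ≈ 0.69 kΩ

Collector loop: V_CC = I_C·R_C + V_CE.
R_C = (V_CC − V_CE)/I_C = (16 − 11)/7.2 = 0.694 kΩ.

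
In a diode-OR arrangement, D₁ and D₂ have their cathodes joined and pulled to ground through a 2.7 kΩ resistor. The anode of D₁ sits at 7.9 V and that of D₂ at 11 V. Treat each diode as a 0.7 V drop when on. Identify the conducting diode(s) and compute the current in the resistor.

Assume both conduct. Then node N would need to be at both 7.9−0.7 = 7.2 V and 11−0.7 = 10.3 V, which is impossible.
Assume only D₂ conducts: V_N = 11 − 0.7 = 10.3 V, so I_R = 10.3/2.7 = 3.81 mA.
Check D₁: its anode-to-cathode voltage is 7.9 − 10.3 = -2.4 V < 0.7 V, so it is off. The assumption is consistent.

Only D₂ conducts; I_R ≈ 3.8 mA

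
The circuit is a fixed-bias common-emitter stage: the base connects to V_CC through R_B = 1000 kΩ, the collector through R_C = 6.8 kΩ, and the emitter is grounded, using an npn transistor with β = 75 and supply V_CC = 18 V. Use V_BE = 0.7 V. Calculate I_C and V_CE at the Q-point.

Base loop: V_CC = I_B·R_B + V_BE, so I_B = (18 − 0.7)/1000 kΩ = 0.0173 mA.
In the active region I_C = β·I_B = 75 × 0.0173 = 1.3 mA.
Collector loop: V_CE = V_CC − I_C·R_C = 18 − 1.3×6.8 = 9.18 V.
Since V_CE = 9.18 V > V_CE(sat) ≈ 0.2 V, the transistor is in the active region as assumed.

I_C ≈ 1.3 mA, V_CE ≈ 9.2 V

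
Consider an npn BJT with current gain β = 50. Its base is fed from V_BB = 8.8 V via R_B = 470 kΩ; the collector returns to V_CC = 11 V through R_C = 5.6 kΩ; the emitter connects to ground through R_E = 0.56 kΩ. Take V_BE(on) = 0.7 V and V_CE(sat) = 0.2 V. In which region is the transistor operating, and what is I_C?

Assume active. Base-emitter loop: I_B = (V_BB − V_BE)/(R_B + (β+1)R_E) = (8.8 − 0.7)/(470 + 51×0.56) = 0.0162 mA.
I_C = β·I_B = 50×0.0162 = 0.812 mA.
V_CE = V_CC − I_C·R_C − I_E·R_E = 11 − 0.812×5.6 − 0.829×0.56 = 5.99 V > V_CE(sat), so the active-region assumption holds.

active; I_C ≈ 0.81 mA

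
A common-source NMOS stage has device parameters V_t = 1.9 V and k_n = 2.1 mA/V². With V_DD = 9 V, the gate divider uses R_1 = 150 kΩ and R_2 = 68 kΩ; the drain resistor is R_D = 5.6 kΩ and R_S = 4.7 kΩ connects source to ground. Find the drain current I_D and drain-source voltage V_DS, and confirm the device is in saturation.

V_G = V_DD·R_2/(R_1+R_2) = 9×68/218 = 2.81 V.
Assume saturation: I_D = (k_n/2)(V_GS − V_t)² with V_GS = V_G − I_D·R_S = 2.81 − 4.7·I_D.
Substituting gives 23.2·I_D² − 9.96·I_D + 0.864 = 0, with roots I_D = 0.121 or 0.308 mA.
The root I_D = 0.308 mA gives V_GS = 1.36 V ≤ V_t, so take I_D = 0.121 mA.
Then V_GS = 2.24 V and V_DS = V_DD − I_D(R_D+R_S) = 9 − 0.121×10.3 = 7.76 V.
Saturation requires V_DS ≥ V_GS − V_t = 0.339 V; 7.76 ≥ 0.339 ✓.

I_D ≈ 0.12 mA, V_DS ≈ 7.8 V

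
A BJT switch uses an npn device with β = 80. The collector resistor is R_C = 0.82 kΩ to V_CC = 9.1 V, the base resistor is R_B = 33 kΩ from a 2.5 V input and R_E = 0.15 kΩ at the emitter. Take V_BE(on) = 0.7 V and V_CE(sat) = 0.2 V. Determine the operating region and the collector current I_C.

active; I_C ≈ 3.2 mA

Assume active. Base-emitter loop: I_B = (V_BB − V_BE)/(R_B + (β+1)R_E) = (2.5 − 0.7)/(33 + 81×0.15) = 0.0399 mA.
I_C = β·I_B = 80×0.0399 = 3.19 mA.
V_CE = V_CC − I_C·R_C − I_E·R_E = 9.1 − 3.19×0.82 − 3.23×0.15 = 6 V > V_CE(sat), so the active-region assumption holds.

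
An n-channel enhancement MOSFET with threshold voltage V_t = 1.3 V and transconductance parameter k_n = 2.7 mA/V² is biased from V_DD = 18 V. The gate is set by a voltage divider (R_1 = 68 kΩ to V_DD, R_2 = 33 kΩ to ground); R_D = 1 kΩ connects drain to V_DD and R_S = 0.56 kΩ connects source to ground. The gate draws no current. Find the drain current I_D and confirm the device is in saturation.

I_D ≈ 4.8 mA

V_G = V_DD·R_2/(R_1+R_2) = 18×33/101 = 5.88 V.
Assume saturation: I_D = (k_n/2)(V_GS − V_t)² with V_GS = V_G − I_D·R_S = 5.88 − 0.56·I_D.
Substituting gives 0.423·I_D² − 7.93·I_D + 28.3 = 0, with roots I_D = 4.81 or 13.9 mA.
The root I_D = 13.9 mA gives V_GS = -1.91 V ≤ V_t, so take I_D = 4.81 mA.
Then V_GS = 3.19 V and V_DS = V_DD − I_D(R_D+R_S) = 18 − 4.81×1.56 = 10.5 V.
Saturation requires V_DS ≥ V_GS − V_t = 1.89 V; 10.5 ≥ 1.89 ✓.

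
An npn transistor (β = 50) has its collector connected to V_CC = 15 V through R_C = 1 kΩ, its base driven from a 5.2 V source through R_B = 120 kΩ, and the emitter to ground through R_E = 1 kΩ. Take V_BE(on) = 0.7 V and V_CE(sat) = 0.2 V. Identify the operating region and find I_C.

Assume active. Base-emitter loop: I_B = (V_BB − V_BE)/(R_B + (β+1)R_E) = (5.2 − 0.7)/(120 + 51×1) = 0.0263 mA.
I_C = β·I_B = 50×0.0263 = 1.32 mA.
V_CE = V_CC − I_C·R_C − I_E·R_E = 15 − 1.32×1 − 1.34×1 = 12.3 V > V_CE(sat), so the active-region assumption holds.

active; I_C ≈ 1.3 mA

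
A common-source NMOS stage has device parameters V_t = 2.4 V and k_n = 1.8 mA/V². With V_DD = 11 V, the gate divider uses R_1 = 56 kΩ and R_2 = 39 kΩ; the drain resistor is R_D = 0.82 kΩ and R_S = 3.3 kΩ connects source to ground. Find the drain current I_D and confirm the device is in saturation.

V_G = V_DD·R_2/(R_1+R_2) = 11×39/95 = 4.52 V.
Assume saturation: I_D = (k_n/2)(V_GS − V_t)² with V_GS = V_G − I_D·R_S = 4.52 − 3.3·I_D.
Substituting gives 9.8·I_D² − 13.6·I_D + 4.03 = 0, with roots I_D = 0.431 or 0.953 mA.
The root I_D = 0.953 mA gives V_GS = 1.37 V ≤ V_t, so take I_D = 0.431 mA.
Then V_GS = 3.09 V and V_DS = V_DD − I_D(R_D+R_S) = 11 − 0.431×4.12 = 9.22 V.
Saturation requires V_DS ≥ V_GS − V_t = 0.692 V; 9.22 ≥ 0.692 ✓.

I_D ≈ 0.43 mA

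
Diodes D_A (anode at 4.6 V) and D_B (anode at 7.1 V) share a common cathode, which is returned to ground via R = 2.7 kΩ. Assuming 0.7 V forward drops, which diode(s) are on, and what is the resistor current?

Only D_B conducts; I_R ≈ 2.4 mA

Assume both conduct. Then node N would need to be at both 4.6−0.7 = 3.9 V and 7.1−0.7 = 6.4 V, which is impossible.
Assume only D_B conducts: V_N = 7.1 − 0.7 = 6.4 V, so I_R = 6.4/2.7 = 2.37 mA.
Check D_A: its anode-to-cathode voltage is 4.6 − 6.4 = -1.8 V < 0.7 V, so it is off. The assumption is consistent.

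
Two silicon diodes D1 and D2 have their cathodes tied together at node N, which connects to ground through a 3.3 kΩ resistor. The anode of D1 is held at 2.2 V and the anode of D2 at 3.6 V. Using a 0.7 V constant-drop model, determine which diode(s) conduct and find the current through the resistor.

Assume both conduct. Then node N would need to be at both 2.2−0.7 = 1.5 V and 3.6−0.7 = 2.9 V, which is impossible.
Assume only D2 conducts: V_N = 3.6 − 0.7 = 2.9 V, so I_R = 2.9/3.3 = 0.879 mA.
Check D1: its anode-to-cathode voltage is 2.2 − 2.9 = -0.7 V < 0.7 V, so it is off. The assumption is consistent.

Only D2 conducts; I_R ≈ 0.88 mA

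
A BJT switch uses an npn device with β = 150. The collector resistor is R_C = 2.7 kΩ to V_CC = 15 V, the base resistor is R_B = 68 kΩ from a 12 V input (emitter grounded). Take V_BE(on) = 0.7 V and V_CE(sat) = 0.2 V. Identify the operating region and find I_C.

Assume active: I_B = (12 − 0.7)/68 = 0.166 mA, giving I_C = β·I_B = 24.9 mA.
But then V_CE = 15 − 24.9×2.7 = -52.3 V < V_CE(sat) = 0.2 V — impossible in the active region.
So the transistor is saturated. With V_CE = 0.2 V, I_C = (V_CC − 0.2)/R_C = 14.8/2.7 = 5.48 mA.
Check: β·I_B = 24.9 mA > I_C = 5.48 mA, confirming saturation.

saturation; I_C ≈ 5.5 mA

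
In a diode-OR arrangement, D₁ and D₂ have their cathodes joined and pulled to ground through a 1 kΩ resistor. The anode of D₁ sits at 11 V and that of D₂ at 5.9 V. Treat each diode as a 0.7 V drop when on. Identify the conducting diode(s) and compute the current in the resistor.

Only D₁ conducts; I_R ≈ 10 mA

Assume both conduct. Then node N would need to be at both 11−0.7 = 10.3 V and 5.9−0.7 = 5.2 V, which is impossible.
Assume only D₁ conducts: V_N = 11 − 0.7 = 10.3 V, so I_R = 10.3/1 = 10.3 mA.
Check D₂: its anode-to-cathode voltage is 5.9 − 10.3 = -4.4 V < 0.7 V, so it is off. The assumption is consistent.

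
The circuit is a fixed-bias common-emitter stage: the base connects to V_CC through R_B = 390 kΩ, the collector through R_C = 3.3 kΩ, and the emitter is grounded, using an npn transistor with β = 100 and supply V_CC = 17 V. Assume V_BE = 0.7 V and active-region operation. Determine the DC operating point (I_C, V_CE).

Base loop: V_CC = I_B·R_B + V_BE, so I_B = (17 − 0.7)/390 kΩ = 0.0418 mA.
In the active region I_C = β·I_B = 100 × 0.0418 = 4.18 mA.
Collector loop: V_CE = V_CC − I_C·R_C = 17 − 4.18×3.3 = 3.21 V.
Since V_CE = 3.21 V > V_CE(sat) ≈ 0.2 V, the transistor is in the active region as assumed.

I_C ≈ 4.2 mA, V_CE ≈ 3.2 V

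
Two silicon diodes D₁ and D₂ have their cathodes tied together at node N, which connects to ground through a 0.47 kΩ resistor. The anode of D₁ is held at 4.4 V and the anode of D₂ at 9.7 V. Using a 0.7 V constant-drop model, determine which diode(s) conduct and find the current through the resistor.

Only D₂ conducts; I_R ≈ 19 mA

Assume both conduct. Then node N would need to be at both 4.4−0.7 = 3.7 V and 9.7−0.7 = 9 V, which is impossible.
Assume only D₂ conducts: V_N = 9.7 − 0.7 = 9 V, so I_R = 9/0.47 = 19.1 mA.
Check D₁: its anode-to-cathode voltage is 4.4 − 9 = -4.6 V < 0.7 V, so it is off. The assumption is consistent.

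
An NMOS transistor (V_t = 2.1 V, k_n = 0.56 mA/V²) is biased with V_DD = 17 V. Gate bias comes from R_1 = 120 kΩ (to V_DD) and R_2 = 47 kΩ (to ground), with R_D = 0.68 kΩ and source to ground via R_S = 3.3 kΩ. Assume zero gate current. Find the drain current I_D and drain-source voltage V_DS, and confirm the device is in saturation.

V_G = V_DD·R_2/(R_1+R_2) = 17×47/167 = 4.78 V.
Assume saturation: I_D = (k_n/2)(V_GS − V_t)² with V_GS = V_G − I_D·R_S = 4.78 − 3.3·I_D.
Substituting gives 3.05·I_D² − 5.96·I_D + 2.02 = 0, with roots I_D = 0.436 or 1.52 mA.
The root I_D = 1.52 mA gives V_GS = -0.229 V ≤ V_t, so take I_D = 0.436 mA.
Then V_GS = 3.35 V and V_DS = V_DD − I_D(R_D+R_S) = 17 − 0.436×3.98 = 15.3 V.
Saturation requires V_DS ≥ V_GS − V_t = 1.25 V; 15.3 ≥ 1.25 ✓.

I_D ≈ 0.44 mA, V_DS ≈ 15 V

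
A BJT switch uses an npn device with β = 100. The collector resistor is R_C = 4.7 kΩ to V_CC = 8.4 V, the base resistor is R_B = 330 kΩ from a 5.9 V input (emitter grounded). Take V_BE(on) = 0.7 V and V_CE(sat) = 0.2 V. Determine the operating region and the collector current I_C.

active; I_C ≈ 1.6 mA

Assume active. Base-emitter loop: I_B = (V_BB − V_BE)/R_B = (5.9 − 0.7)/330 = 0.0158 mA.
I_C = β·I_B = 100×0.0158 = 1.58 mA.
V_CE = V_CC − I_C·R_C = 8.4 − 1.58×4.7 = 0.994 V > V_CE(sat), so the active-region assumption holds.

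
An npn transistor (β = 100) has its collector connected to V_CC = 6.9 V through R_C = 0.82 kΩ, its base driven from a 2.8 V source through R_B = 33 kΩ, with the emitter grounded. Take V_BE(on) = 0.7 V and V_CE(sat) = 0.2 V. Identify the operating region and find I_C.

active; I_C ≈ 6.4 mA

Assume active. Base-emitter loop: I_B = (V_BB − V_BE)/R_B = (2.8 − 0.7)/33 = 0.0636 mA.
I_C = β·I_B = 100×0.0636 = 6.36 mA.
V_CE = V_CC − I_C·R_C = 6.9 − 6.36×0.82 = 1.68 V > V_CE(sat), so the active-region assumption holds.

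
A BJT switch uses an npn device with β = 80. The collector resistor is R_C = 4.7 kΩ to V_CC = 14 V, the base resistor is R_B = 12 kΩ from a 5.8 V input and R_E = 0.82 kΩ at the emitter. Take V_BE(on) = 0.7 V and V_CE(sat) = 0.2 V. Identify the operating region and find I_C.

Assume active: I_B = (5.8 − 0.7)/(12 + 81×0.82) = 0.065 mA, I_C = β·I_B = 5.2 mA.
Then V_CE = 14 − 5.2×4.7 − 5.27×0.82 = -14.8 V < 0.2 V — the active assumption fails.
Re-solve with V_CE = 0.2 V. KCL at the emitter: V_E/R_E = (V_BB−0.7−V_E)/R_B + (V_CC−0.2−V_E)/R_C, giving V_E = 2.22 V.
I_C = (V_CC − 0.2 − V_E)/R_C = (13.8 − 2.22)/4.7 = 2.46 mA.
Check: I_B = (5.1 − 2.22)/12 = 0.24 mA, and β·I_B = 19.2 mA > I_C, confirming saturation.

saturation; I_C ≈ 2.5 mA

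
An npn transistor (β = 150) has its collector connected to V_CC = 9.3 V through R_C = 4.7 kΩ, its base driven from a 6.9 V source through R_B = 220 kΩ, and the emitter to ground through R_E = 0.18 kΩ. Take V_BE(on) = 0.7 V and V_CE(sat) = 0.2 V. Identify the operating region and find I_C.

Assume active: I_B = (6.9 − 0.7)/(220 + 151×0.18) = 0.0251 mA, I_C = β·I_B = 3.76 mA.
Then V_CE = 9.3 − 3.76×4.7 − 3.79×0.18 = -9.07 V < 0.2 V — the active assumption fails.
Re-solve with V_CE = 0.2 V. KCL at the emitter: V_E/R_E = (V_BB−0.7−V_E)/R_B + (V_CC−0.2−V_E)/R_C, giving V_E = 0.34 V.
I_C = (V_CC − 0.2 − V_E)/R_C = (9.1 − 0.34)/4.7 = 1.86 mA.
Check: I_B = (6.2 − 0.34)/220 = 0.0266 mA, and β·I_B = 4 mA > I_C, confirming saturation.

saturation; I_C ≈ 1.9 mA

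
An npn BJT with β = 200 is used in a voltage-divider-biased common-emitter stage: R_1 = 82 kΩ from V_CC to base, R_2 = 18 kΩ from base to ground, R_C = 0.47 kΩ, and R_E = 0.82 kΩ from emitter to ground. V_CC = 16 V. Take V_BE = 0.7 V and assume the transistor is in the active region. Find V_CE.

V_CE ≈ 13 V

Thevenize the base divider: V_Th = V_CC·R_2/(R_1+R_2) = 16×18/100 = 2.88 V, R_Th = R_1‖R_2 = 14.8 kΩ.
Base-emitter loop: V_Th = I_B·R_Th + V_BE + (β+1)I_B·R_E, so I_B = (2.88 − 0.7) / (14.8 + 201×0.82) = 0.0121 mA.
I_C = β·I_B = 200×0.0121 = 2.43 mA, and I_E = (β+1)I_B = 2.44 mA.
V_CE = V_CC − I_C·R_C − I_E·R_E = 16 − 2.43×0.47 − 2.44×0.82 = 12.9 V.
V_CE = 12.9 V > 0.2 V confirms active-region operation.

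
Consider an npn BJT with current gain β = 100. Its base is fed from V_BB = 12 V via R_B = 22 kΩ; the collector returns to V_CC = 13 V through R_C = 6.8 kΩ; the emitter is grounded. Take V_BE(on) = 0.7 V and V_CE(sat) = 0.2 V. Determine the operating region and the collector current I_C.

saturation; I_C ≈ 1.9 mA

Assume active: I_B = (12 − 0.7)/22 = 0.514 mA, giving I_C = β·I_B = 51.4 mA.
But then V_CE = 13 − 51.4×6.8 = -336 V < V_CE(sat) = 0.2 V — impossible in the active region.
So the transistor is saturated. With V_CE = 0.2 V, I_C = (V_CC − 0.2)/R_C = 12.8/6.8 = 1.88 mA.
Check: β·I_B = 51.4 mA > I_C = 1.88 mA, confirming saturation.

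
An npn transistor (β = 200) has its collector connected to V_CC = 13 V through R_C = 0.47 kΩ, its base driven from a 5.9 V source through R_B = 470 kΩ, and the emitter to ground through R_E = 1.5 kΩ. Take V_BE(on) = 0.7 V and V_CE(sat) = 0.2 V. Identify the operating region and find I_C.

active; I_C ≈ 1.3 mA

Assume active. Base-emitter loop: I_B = (V_BB − V_BE)/(R_B + (β+1)R_E) = (5.9 − 0.7)/(470 + 201×1.5) = 0.00674 mA.
I_C = β·I_B = 200×0.00674 = 1.35 mA.
V_CE = V_CC − I_C·R_C − I_E·R_E = 13 − 1.35×0.47 − 1.35×1.5 = 10.3 V > V_CE(sat), so the active-region assumption holds.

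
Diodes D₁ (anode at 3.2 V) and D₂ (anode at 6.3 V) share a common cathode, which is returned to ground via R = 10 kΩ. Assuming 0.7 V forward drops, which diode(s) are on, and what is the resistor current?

Assume both conduct. Then node N would need to be at both 3.2−0.7 = 2.5 V and 6.3−0.7 = 5.6 V, which is impossible.
Assume only D₂ conducts: V_N = 6.3 − 0.7 = 5.6 V, so I_R = 5.6/10 = 0.56 mA.
Check D₁: its anode-to-cathode voltage is 3.2 − 5.6 = -2.4 V < 0.7 V, so it is off. The assumption is consistent.

Only D₂ conducts; I_R ≈ 0.56 mA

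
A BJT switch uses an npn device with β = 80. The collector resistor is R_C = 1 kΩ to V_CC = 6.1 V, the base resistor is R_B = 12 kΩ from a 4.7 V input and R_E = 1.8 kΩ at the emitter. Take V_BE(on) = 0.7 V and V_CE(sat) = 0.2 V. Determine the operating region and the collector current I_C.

active; I_C ≈ 2 mA

Assume active. Base-emitter loop: I_B = (V_BB − V_BE)/(R_B + (β+1)R_E) = (4.7 − 0.7)/(12 + 81×1.8) = 0.0253 mA.
I_C = β·I_B = 80×0.0253 = 2.03 mA.
V_CE = V_CC − I_C·R_C − I_E·R_E = 6.1 − 2.03×1 − 2.05×1.8 = 0.376 V > V_CE(sat), so the active-region assumption holds.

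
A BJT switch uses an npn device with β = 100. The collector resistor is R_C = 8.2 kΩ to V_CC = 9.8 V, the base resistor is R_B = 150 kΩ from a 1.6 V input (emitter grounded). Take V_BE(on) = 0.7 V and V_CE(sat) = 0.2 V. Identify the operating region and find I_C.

active; I_C ≈ 0.6 mA

Assume active. Base-emitter loop: I_B = (V_BB − V_BE)/R_B = (1.6 − 0.7)/150 = 0.006 mA.
I_C = β·I_B = 100×0.006 = 0.6 mA.
V_CE = V_CC − I_C·R_C = 9.8 − 0.6×8.2 = 4.88 V > V_CE(sat), so the active-region assumption holds.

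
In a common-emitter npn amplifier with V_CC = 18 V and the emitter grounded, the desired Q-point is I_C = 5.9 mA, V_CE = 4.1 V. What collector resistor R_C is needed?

R_C ≈ 2.4 kΩ

Collector loop: V_CC = I_C·R_C + V_CE.
R_C = (V_CC − V_CE)/I_C = (18 − 4.1)/5.9 = 2.36 kΩ.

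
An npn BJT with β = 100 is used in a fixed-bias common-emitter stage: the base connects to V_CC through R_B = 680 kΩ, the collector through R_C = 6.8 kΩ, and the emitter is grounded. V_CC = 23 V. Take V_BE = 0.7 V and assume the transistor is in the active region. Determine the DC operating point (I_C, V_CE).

Base loop: V_CC = I_B·R_B + V_BE, so I_B = (23 − 0.7)/680 kΩ = 0.0328 mA.
In the active region I_C = β·I_B = 100 × 0.0328 = 3.28 mA.
Collector loop: V_CE = V_CC − I_C·R_C = 23 − 3.28×6.8 = 0.7 V.
Since V_CE = 0.7 V > V_CE(sat) ≈ 0.2 V, the transistor is in the active region as assumed.

I_C ≈ 3.3 mA, V_CE ≈ 0.7 V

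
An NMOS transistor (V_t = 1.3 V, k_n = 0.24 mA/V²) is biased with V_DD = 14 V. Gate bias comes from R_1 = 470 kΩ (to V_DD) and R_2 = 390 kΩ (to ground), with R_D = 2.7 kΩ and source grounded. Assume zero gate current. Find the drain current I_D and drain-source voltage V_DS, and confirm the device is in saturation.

V_G = V_DD·R_2/(R_1+R_2) = 14×390/860 = 6.35 V. With the source grounded, V_GS = V_G = 6.35 V.
Assume saturation: I_D = (k_n/2)(V_GS − V_t)² = (0.24/2)×(6.35 − 1.3)² = 0.12×5.05² = 3.06 mA.
V_DS = V_DD − I_D·R_D = 14 − 3.06×2.7 = 5.74 V.
Saturation requires V_DS ≥ V_GS − V_t = 5.05 V; 5.74 ≥ 5.05 ✓.

I_D ≈ 3.1 mA, V_DS ≈ 5.7 V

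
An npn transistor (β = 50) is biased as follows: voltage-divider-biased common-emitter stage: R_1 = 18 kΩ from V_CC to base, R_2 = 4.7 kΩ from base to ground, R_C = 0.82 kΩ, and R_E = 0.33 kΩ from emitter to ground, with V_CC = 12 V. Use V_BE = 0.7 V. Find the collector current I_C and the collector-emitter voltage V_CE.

I_C ≈ 4.3 mA, V_CE ≈ 7 V

Thevenize the base divider: V_Th = V_CC·R_2/(R_1+R_2) = 12×4.7/22.7 = 2.48 V, R_Th = R_1‖R_2 = 3.73 kΩ.
Base-emitter loop: V_Th = I_B·R_Th + V_BE + (β+1)I_B·R_E, so I_B = (2.48 − 0.7) / (3.73 + 51×0.33) = 0.0868 mA.
I_C = β·I_B = 50×0.0868 = 4.34 mA, and I_E = (β+1)I_B = 4.43 mA.
V_CE = V_CC − I_C·R_C − I_E·R_E = 12 − 4.34×0.82 − 4.43×0.33 = 6.98 V.
V_CE = 6.98 V > 0.2 V confirms active-region operation.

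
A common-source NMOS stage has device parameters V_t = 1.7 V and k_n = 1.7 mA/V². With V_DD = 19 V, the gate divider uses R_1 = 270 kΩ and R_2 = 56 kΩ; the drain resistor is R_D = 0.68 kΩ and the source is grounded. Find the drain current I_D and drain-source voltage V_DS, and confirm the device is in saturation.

V_G = V_DD·R_2/(R_1+R_2) = 19×56/326 = 3.26 V. With the source grounded, V_GS = V_G = 3.26 V.
Assume saturation: I_D = (k_n/2)(V_GS − V_t)² = (1.7/2)×(3.26 − 1.7)² = 0.85×1.56² = 2.08 mA.
V_DS = V_DD − I_D·R_D = 19 − 2.08×0.68 = 17.6 V.
Saturation requires V_DS ≥ V_GS − V_t = 1.56 V; 17.6 ≥ 1.56 ✓.

I_D ≈ 2.1 mA, V_DS ≈ 18 V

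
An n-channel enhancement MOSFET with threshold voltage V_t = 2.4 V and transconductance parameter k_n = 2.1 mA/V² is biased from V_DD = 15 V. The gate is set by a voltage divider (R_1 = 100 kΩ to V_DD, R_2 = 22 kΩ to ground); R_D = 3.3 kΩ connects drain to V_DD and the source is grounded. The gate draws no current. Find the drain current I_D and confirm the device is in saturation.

V_G = V_DD·R_2/(R_1+R_2) = 15×22/122 = 2.7 V. With the source grounded, V_GS = V_G = 2.7 V.
Assume saturation: I_D = (k_n/2)(V_GS − V_t)² = (2.1/2)×(2.7 − 2.4)² = 1.05×0.305² = 0.0976 mA.
V_DS = V_DD − I_D·R_D = 15 − 0.0976×3.3 = 14.7 V.
Saturation requires V_DS ≥ V_GS − V_t = 0.305 V; 14.7 ≥ 0.305 ✓.

I_D ≈ 0.098 mA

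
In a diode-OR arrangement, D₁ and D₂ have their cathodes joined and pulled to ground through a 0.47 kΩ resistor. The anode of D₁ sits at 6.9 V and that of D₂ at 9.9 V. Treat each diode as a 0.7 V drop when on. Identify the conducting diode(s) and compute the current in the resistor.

Only D₂ conducts; I_R ≈ 20 mA

Assume both conduct. Then node N would need to be at both 6.9−0.7 = 6.2 V and 9.9−0.7 = 9.2 V, which is impossible.
Assume only D₂ conducts: V_N = 9.9 − 0.7 = 9.2 V, so I_R = 9.2/0.47 = 19.6 mA.
Check D₁: its anode-to-cathode voltage is 6.9 − 9.2 = -2.3 V < 0.7 V, so it is off. The assumption is consistent.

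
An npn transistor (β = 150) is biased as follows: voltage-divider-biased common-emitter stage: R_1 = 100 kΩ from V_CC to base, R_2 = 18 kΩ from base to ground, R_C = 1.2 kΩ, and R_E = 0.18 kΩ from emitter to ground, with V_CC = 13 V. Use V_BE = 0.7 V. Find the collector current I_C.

Thevenize the base divider: V_Th = V_CC·R_2/(R_1+R_2) = 13×18/118 = 1.98 V, R_Th = R_1‖R_2 = 15.3 kΩ.
Base-emitter loop: V_Th = I_B·R_Th + V_BE + (β+1)I_B·R_E, so I_B = (1.98 − 0.7) / (15.3 + 151×0.18) = 0.0302 mA.
I_C = β·I_B = 150×0.0302 = 4.54 mA, and I_E = (β+1)I_B = 4.57 mA.
V_CE = V_CC − I_C·R_C − I_E·R_E = 13 − 4.54×1.2 − 4.57×0.18 = 6.74 V.
V_CE = 6.74 V > 0.2 V confirms active-region operation.

I_C ≈ 4.5 mA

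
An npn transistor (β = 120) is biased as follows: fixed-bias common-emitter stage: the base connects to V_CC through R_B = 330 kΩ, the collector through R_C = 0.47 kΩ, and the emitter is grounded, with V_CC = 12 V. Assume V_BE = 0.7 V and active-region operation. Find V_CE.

Base loop: V_CC = I_B·R_B + V_BE, so I_B = (12 − 0.7)/330 kΩ = 0.0342 mA.
In the active region I_C = β·I_B = 120 × 0.0342 = 4.11 mA.
Collector loop: V_CE = V_CC − I_C·R_C = 12 − 4.11×0.47 = 10.1 V.
Since V_CE = 10.1 V > V_CE(sat) ≈ 0.2 V, the transistor is in the active region as assumed.

V_CE ≈ 10 V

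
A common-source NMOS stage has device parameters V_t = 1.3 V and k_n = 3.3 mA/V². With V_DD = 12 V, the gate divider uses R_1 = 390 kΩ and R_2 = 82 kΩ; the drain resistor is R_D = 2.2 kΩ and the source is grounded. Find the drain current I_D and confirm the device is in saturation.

I_D ≈ 1 mA

V_G = V_DD·R_2/(R_1+R_2) = 12×82/472 = 2.08 V. With the source grounded, V_GS = V_G = 2.08 V.
Assume saturation: I_D = (k_n/2)(V_GS − V_t)² = (3.3/2)×(2.08 − 1.3)² = 1.65×0.785² = 1.02 mA.
V_DS = V_DD − I_D·R_D = 12 − 1.02×2.2 = 9.76 V.
Saturation requires V_DS ≥ V_GS − V_t = 0.785 V; 9.76 ≥ 0.785 ✓.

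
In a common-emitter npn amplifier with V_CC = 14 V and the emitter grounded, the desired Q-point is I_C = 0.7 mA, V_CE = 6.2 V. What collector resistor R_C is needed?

Collector loop: V_CC = I_C·R_C + V_CE.
R_C = (V_CC − V_CE)/I_C = (14 − 6.2)/0.7 = 11.1 kΩ.

R_C ≈ 11 kΩ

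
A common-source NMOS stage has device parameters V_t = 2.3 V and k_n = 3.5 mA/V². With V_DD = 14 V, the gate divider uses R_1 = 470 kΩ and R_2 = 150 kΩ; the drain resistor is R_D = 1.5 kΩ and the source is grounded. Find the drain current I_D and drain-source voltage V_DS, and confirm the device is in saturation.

V_G = V_DD·R_2/(R_1+R_2) = 14×150/620 = 3.39 V. With the source grounded, V_GS = V_G = 3.39 V.
Assume saturation: I_D = (k_n/2)(V_GS − V_t)² = (3.5/2)×(3.39 − 2.3)² = 1.75×1.09² = 2.07 mA.
V_DS = V_DD − I_D·R_D = 14 − 2.07×1.5 = 10.9 V.
Saturation requires V_DS ≥ V_GS − V_t = 1.09 V; 10.9 ≥ 1.09 ✓.

I_D ≈ 2.1 mA, V_DS ≈ 11 V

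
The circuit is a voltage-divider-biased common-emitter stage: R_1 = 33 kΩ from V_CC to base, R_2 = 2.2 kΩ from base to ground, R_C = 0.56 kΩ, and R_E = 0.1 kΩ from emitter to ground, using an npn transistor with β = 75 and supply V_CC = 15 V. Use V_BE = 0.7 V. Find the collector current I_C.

Thevenize the base divider: V_Th = V_CC·R_2/(R_1+R_2) = 15×2.2/35.2 = 0.937 V, R_Th = R_1‖R_2 = 2.06 kΩ.
Base-emitter loop: V_Th = I_B·R_Th + V_BE + (β+1)I_B·R_E, so I_B = (0.937 − 0.7) / (2.06 + 76×0.1) = 0.0246 mA.
I_C = β·I_B = 75×0.0246 = 1.84 mA, and I_E = (β+1)I_B = 1.87 mA.
V_CE = V_CC − I_C·R_C − I_E·R_E = 15 − 1.84×0.56 − 1.87×0.1 = 13.8 V.
V_CE = 13.8 V > 0.2 V confirms active-region operation.

I_C ≈ 1.8 mA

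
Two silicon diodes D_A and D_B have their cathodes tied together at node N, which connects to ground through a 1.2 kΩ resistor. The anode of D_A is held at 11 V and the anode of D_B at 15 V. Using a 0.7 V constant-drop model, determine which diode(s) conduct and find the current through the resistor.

Only D_B conducts; I_R ≈ 12 mA

Assume both conduct. Then node N would need to be at both 11−0.7 = 10.3 V and 15−0.7 = 14.3 V, which is impossible.
Assume only D_B conducts: V_N = 15 − 0.7 = 14.3 V, so I_R = 14.3/1.2 = 11.9 mA.
Check D_A: its anode-to-cathode voltage is 11 − 14.3 = -3.3 V < 0.7 V, so it is off. The assumption is consistent.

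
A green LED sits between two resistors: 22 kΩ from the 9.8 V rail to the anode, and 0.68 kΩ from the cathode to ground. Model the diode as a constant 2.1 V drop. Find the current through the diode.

I ≈ 0.34 mA

The two resistors are in series with the diode, so KVL gives 9.8 = I·22 + 2.1 + I·0.68.
I = (9.8 − 2.1) / (22 + 0.68) kΩ = 7.7 / 22.7 = 0.34 mA.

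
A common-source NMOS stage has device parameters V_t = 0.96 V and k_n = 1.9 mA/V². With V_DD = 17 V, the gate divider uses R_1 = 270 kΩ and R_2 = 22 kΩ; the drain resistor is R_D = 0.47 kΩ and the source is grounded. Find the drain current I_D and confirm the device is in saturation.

I_D ≈ 0.098 mA

V_G = V_DD·R_2/(R_1+R_2) = 17×22/292 = 1.28 V. With the source grounded, V_GS = V_G = 1.28 V.
Assume saturation: I_D = (k_n/2)(V_GS − V_t)² = (1.9/2)×(1.28 − 0.96)² = 0.95×0.321² = 0.0978 mA.
V_DS = V_DD − I_D·R_D = 17 − 0.0978×0.47 = 17 V.
Saturation requires V_DS ≥ V_GS − V_t = 0.321 V; 17 ≥ 0.321 ✓.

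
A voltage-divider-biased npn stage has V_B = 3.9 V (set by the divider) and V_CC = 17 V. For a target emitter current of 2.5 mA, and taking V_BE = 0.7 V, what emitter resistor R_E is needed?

V_E = V_B − V_BE = 3.9 − 0.7 = 3.2 V.
R_E = V_E / I_E = 3.2 / 2.5 = 1.28 kΩ.

R_E ≈ 1.3 kΩ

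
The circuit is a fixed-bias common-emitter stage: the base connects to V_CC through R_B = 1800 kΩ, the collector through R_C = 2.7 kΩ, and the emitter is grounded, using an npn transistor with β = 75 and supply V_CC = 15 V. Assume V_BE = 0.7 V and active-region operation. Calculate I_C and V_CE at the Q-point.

Base loop: V_CC = I_B·R_B + V_BE, so I_B = (15 − 0.7)/1800 kΩ = 0.00794 mA.
In the active region I_C = β·I_B = 75 × 0.00794 = 0.596 mA.
Collector loop: V_CE = V_CC − I_C·R_C = 15 − 0.596×2.7 = 13.4 V.
Since V_CE = 13.4 V > V_CE(sat) ≈ 0.2 V, the transistor is in the active region as assumed.

I_C ≈ 0.6 mA, V_CE ≈ 13 V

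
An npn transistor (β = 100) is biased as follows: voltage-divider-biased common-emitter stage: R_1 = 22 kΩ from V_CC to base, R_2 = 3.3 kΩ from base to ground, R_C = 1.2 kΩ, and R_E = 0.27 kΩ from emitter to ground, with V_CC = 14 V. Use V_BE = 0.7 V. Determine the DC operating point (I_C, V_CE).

I_C ≈ 3.7 mA, V_CE ≈ 8.5 V

Thevenize the base divider: V_Th = V_CC·R_2/(R_1+R_2) = 14×3.3/25.3 = 1.83 V, R_Th = R_1‖R_2 = 2.87 kΩ.
Base-emitter loop: V_Th = I_B·R_Th + V_BE + (β+1)I_B·R_E, so I_B = (1.83 − 0.7) / (2.87 + 101×0.27) = 0.0374 mA.
I_C = β·I_B = 100×0.0374 = 3.74 mA, and I_E = (β+1)I_B = 3.77 mA.
V_CE = V_CC − I_C·R_C − I_E·R_E = 14 − 3.74×1.2 − 3.77×0.27 = 8.5 V.
V_CE = 8.5 V > 0.2 V confirms active-region operation.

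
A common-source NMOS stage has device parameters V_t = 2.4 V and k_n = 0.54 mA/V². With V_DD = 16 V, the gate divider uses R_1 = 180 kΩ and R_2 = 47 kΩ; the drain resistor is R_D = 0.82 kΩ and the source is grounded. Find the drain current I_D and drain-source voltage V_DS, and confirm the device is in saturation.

I_D ≈ 0.22 mA, V_DS ≈ 16 V

V_G = V_DD·R_2/(R_1+R_2) = 16×47/227 = 3.31 V. With the source grounded, V_GS = V_G = 3.31 V.
Assume saturation: I_D = (k_n/2)(V_GS − V_t)² = (0.54/2)×(3.31 − 2.4)² = 0.27×0.913² = 0.225 mA.
V_DS = V_DD − I_D·R_D = 16 − 0.225×0.82 = 15.8 V.
Saturation requires V_DS ≥ V_GS − V_t = 0.913 V; 15.8 ≥ 0.913 ✓.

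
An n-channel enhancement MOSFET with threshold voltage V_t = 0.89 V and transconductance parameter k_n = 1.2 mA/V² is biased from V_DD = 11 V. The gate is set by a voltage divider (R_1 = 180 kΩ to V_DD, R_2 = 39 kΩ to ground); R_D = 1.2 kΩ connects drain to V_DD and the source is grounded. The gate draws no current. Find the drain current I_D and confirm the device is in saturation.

V_G = V_DD·R_2/(R_1+R_2) = 11×39/219 = 1.96 V. With the source grounded, V_GS = V_G = 1.96 V.
Assume saturation: I_D = (k_n/2)(V_GS − V_t)² = (1.2/2)×(1.96 − 0.89)² = 0.6×1.07² = 0.686 mA.
V_DS = V_DD − I_D·R_D = 11 − 0.686×1.2 = 10.2 V.
Saturation requires V_DS ≥ V_GS − V_t = 1.07 V; 10.2 ≥ 1.07 ✓.

I_D ≈ 0.69 mA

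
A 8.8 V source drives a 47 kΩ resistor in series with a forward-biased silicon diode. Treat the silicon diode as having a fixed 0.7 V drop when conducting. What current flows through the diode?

I ≈ 0.17 mA

KVL around the loop: 8.8 = V_D + I·R = 0.7 + I × 47 kΩ.
So I = (8.8 − 0.7) / 47 kΩ = 8.1 / 47 = 0.172 mA.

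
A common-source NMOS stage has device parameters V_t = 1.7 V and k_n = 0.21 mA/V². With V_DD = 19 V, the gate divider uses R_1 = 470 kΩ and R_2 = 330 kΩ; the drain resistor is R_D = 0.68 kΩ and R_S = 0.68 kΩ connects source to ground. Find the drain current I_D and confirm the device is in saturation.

I_D ≈ 2.2 mA

V_G = V_DD·R_2/(R_1+R_2) = 19×330/800 = 7.84 V.
Assume saturation: I_D = (k_n/2)(V_GS − V_t)² with V_GS = V_G − I_D·R_S = 7.84 − 0.68·I_D.
Substituting gives 0.0486·I_D² − 1.88·I_D + 3.96 = 0, with roots I_D = 2.24 or 36.4 mA.
The root I_D = 36.4 mA gives V_GS = -16.9 V ≤ V_t, so take I_D = 2.24 mA.
Then V_GS = 6.32 V and V_DS = V_DD − I_D(R_D+R_S) = 19 − 2.24×1.36 = 16 V.
Saturation requires V_DS ≥ V_GS − V_t = 4.62 V; 16 ≥ 4.62 ✓.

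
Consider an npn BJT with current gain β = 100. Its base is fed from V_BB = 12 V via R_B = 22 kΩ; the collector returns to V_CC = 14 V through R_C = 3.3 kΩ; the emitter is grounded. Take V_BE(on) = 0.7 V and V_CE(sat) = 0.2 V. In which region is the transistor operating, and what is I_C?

saturation; I_C ≈ 4.2 mA

Assume active: I_B = (12 − 0.7)/22 = 0.514 mA, giving I_C = β·I_B = 51.4 mA.
But then V_CE = 14 − 51.4×3.3 = -156 V < V_CE(sat) = 0.2 V — impossible in the active region.
So the transistor is saturated. With V_CE = 0.2 V, I_C = (V_CC − 0.2)/R_C = 13.8/3.3 = 4.18 mA.
Check: β·I_B = 51.4 mA > I_C = 4.18 mA, confirming saturation.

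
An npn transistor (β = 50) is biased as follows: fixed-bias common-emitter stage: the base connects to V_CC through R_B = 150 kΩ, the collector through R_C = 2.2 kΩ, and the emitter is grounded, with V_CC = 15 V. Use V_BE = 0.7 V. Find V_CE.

Base loop: V_CC = I_B·R_B + V_BE, so I_B = (15 − 0.7)/150 kΩ = 0.0953 mA.
In the active region I_C = β·I_B = 50 × 0.0953 = 4.77 mA.
Collector loop: V_CE = V_CC − I_C·R_C = 15 − 4.77×2.2 = 4.51 V.
Since V_CE = 4.51 V > V_CE(sat) ≈ 0.2 V, the transistor is in the active region as assumed.

V_CE ≈ 4.5 V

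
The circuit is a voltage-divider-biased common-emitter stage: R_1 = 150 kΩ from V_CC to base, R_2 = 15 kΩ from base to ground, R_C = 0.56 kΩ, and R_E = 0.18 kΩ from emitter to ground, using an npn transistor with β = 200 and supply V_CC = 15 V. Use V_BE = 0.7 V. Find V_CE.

V_CE ≈ 13 V

Thevenize the base divider: V_Th = V_CC·R_2/(R_1+R_2) = 15×15/165 = 1.36 V, R_Th = R_1‖R_2 = 13.6 kΩ.
Base-emitter loop: V_Th = I_B·R_Th + V_BE + (β+1)I_B·R_E, so I_B = (1.36 − 0.7) / (13.6 + 201×0.18) = 0.0133 mA.
I_C = β·I_B = 200×0.0133 = 2.66 mA, and I_E = (β+1)I_B = 2.68 mA.
V_CE = V_CC − I_C·R_C − I_E·R_E = 15 − 2.66×0.56 − 2.68×0.18 = 13 V.
V_CE = 13 V > 0.2 V confirms active-region operation.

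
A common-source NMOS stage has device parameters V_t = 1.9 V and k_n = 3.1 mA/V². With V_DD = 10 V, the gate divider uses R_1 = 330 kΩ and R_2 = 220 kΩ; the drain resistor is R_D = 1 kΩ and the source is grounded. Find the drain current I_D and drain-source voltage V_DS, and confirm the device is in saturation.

V_G = V_DD·R_2/(R_1+R_2) = 10×220/550 = 4 V. With the source grounded, V_GS = V_G = 4 V.
Assume saturation: I_D = (k_n/2)(V_GS − V_t)² = (3.1/2)×(4 − 1.9)² = 1.55×2.1² = 6.84 mA.
V_DS = V_DD − I_D·R_D = 10 − 6.84×1 = 3.16 V.
Saturation requires V_DS ≥ V_GS − V_t = 2.1 V; 3.16 ≥ 2.1 ✓.

I_D ≈ 6.8 mA, V_DS ≈ 3.2 V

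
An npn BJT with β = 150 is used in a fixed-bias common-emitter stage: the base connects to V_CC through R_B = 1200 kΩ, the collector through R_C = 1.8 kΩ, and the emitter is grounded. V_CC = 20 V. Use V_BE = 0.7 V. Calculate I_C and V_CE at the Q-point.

Base loop: V_CC = I_B·R_B + V_BE, so I_B = (20 − 0.7)/1200 kΩ = 0.0161 mA.
In the active region I_C = β·I_B = 150 × 0.0161 = 2.41 mA.
Collector loop: V_CE = V_CC − I_C·R_C = 20 − 2.41×1.8 = 15.7 V.
Since V_CE = 15.7 V > V_CE(sat) ≈ 0.2 V, the transistor is in the active region as assumed.

I_C ≈ 2.4 mA, V_CE ≈ 16 V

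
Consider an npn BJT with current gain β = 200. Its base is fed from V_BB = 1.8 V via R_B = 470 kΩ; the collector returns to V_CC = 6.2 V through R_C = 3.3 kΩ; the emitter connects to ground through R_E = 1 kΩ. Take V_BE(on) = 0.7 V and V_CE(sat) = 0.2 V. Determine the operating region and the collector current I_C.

Assume active. Base-emitter loop: I_B = (V_BB − V_BE)/(R_B + (β+1)R_E) = (1.8 − 0.7)/(470 + 201×1) = 0.00164 mA.
I_C = β·I_B = 200×0.00164 = 0.328 mA.
V_CE = V_CC − I_C·R_C − I_E·R_E = 6.2 − 0.328×3.3 − 0.33×1 = 4.79 V > V_CE(sat), so the active-region assumption holds.

active; I_C ≈ 0.33 mA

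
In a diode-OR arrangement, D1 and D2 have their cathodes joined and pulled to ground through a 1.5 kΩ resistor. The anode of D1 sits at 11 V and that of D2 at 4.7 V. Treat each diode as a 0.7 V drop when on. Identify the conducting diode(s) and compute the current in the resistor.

Assume both conduct. Then node N would need to be at both 11−0.7 = 10.3 V and 4.7−0.7 = 4 V, which is impossible.
Assume only D1 conducts: V_N = 11 − 0.7 = 10.3 V, so I_R = 10.3/1.5 = 6.87 mA.
Check D2: its anode-to-cathode voltage is 4.7 − 10.3 = -5.6 V < 0.7 V, so it is off. The assumption is consistent.

Only D1 conducts; I_R ≈ 6.9 mA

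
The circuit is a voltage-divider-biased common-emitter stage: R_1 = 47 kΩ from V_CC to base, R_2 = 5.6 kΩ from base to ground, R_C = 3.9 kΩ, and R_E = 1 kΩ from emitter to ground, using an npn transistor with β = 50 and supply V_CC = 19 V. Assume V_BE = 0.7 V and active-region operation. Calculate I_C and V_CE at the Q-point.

I_C ≈ 1.2 mA, V_CE ≈ 13 V

Thevenize the base divider: V_Th = V_CC·R_2/(R_1+R_2) = 19×5.6/52.6 = 2.02 V, R_Th = R_1‖R_2 = 5 kΩ.
Base-emitter loop: V_Th = I_B·R_Th + V_BE + (β+1)I_B·R_E, so I_B = (2.02 − 0.7) / (5 + 51×1) = 0.0236 mA.
I_C = β·I_B = 50×0.0236 = 1.18 mA, and I_E = (β+1)I_B = 1.2 mA.
V_CE = V_CC − I_C·R_C − I_E·R_E = 19 − 1.18×3.9 − 1.2×1 = 13.2 V.
V_CE = 13.2 V > 0.2 V confirms active-region operation.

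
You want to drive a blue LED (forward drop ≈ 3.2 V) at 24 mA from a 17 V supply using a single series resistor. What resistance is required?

R ≈ 0.58 kΩ

The resistor drops V_S − V_D = 17 − 3.2 = 13.8 V at 24 mA.
R = 13.8 V / 24 mA = 0.575 kΩ.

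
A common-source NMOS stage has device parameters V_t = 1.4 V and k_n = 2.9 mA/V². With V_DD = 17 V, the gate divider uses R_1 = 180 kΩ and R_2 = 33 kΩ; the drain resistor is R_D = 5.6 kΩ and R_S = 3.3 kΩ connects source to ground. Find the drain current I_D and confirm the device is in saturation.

I_D ≈ 0.25 mA

V_G = V_DD·R_2/(R_1+R_2) = 17×33/213 = 2.63 V.
Assume saturation: I_D = (k_n/2)(V_GS − V_t)² with V_GS = V_G − I_D·R_S = 2.63 − 3.3·I_D.
Substituting gives 15.8·I_D² − 12.8·I_D + 2.21 = 0, with roots I_D = 0.248 or 0.563 mA.
The root I_D = 0.563 mA gives V_GS = 0.777 V ≤ V_t, so take I_D = 0.248 mA.
Then V_GS = 1.81 V and V_DS = V_DD − I_D(R_D+R_S) = 17 − 0.248×8.9 = 14.8 V.
Saturation requires V_DS ≥ V_GS − V_t = 0.414 V; 14.8 ≥ 0.414 ✓.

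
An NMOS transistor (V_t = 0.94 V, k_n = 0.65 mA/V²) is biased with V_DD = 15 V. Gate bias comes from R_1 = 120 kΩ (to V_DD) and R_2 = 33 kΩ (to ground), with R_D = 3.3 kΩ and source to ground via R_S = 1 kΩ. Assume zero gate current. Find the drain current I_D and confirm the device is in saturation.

I_D ≈ 0.76 mA

V_G = V_DD·R_2/(R_1+R_2) = 15×33/153 = 3.24 V.
Assume saturation: I_D = (k_n/2)(V_GS − V_t)² with V_GS = V_G − I_D·R_S = 3.24 − 1·I_D.
Substituting gives 0.325·I_D² − 2.49·I_D + 1.71 = 0, with roots I_D = 0.763 or 6.9 mA.
The root I_D = 6.9 mA gives V_GS = -3.67 V ≤ V_t, so take I_D = 0.763 mA.
Then V_GS = 2.47 V and V_DS = V_DD − I_D(R_D+R_S) = 15 − 0.763×4.3 = 11.7 V.
Saturation requires V_DS ≥ V_GS − V_t = 1.53 V; 11.7 ≥ 1.53 ✓.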